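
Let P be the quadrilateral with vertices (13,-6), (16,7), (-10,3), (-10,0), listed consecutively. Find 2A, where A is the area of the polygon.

395

By the shoelace formula, twice the signed area is |(13·7 − 16·(-6)) + (16·3 − (-10)·7) + ((-10)·0 − (-10)·3) + ((-10)·(-6) − 13·0)| = 395, so the area is 197.5.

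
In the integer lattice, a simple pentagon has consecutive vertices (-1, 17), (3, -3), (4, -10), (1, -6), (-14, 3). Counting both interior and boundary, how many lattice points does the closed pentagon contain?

By the shoelace formula, twice the signed area is |[(-1)·(-3) − 3·17] + [3·(-10) − 4·(-3)] + [4·(-6) − 1·(-10)] + [1·3 − (-14)·(-6)] + [(-14)·17 − (-1)·3]| = 396, so the area is 198.
The number of boundary lattice points is Σ gcd(|Δx|,|Δy|) = gcd(4,20) + gcd(1,7) + gcd(3,4) + gcd(15,9) + gcd(13,14) = 4+1+1+3+1 = 10.
Pick's theorem gives I = A − B/2 + 1 = 198 − 10/2 + 1 = 194, so the closed region contains I + B = 194 + 10 = 204 lattice points.

204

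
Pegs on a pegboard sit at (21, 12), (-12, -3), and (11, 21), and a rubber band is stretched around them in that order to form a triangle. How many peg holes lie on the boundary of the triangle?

The number of boundary lattice points is Σ gcd(|Δx|,|Δy|) = gcd(33,15) + gcd(23,24) + gcd(10,9) = 3+1+1 = 5.

5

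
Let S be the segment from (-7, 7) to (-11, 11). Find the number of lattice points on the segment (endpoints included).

The number of lattice points on a segment between lattice points is gcd(|Δx|,|Δy|) + 1 = gcd(4,4) + 1 = 4 + 1 = 5.

5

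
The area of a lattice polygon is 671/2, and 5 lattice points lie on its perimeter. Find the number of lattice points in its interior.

Pick's theorem A = I + B/2 − 1 rearranges to I = A − B/2 + 1 = 671/2 − 5/2 + 1 = 334.

334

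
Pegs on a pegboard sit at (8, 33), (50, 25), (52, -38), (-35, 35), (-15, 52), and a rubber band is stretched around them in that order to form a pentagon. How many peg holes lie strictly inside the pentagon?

The shoelace formula gives twice the area as |[8·25 − 50·33] + [50·(-38) − 52·25] + [52·35 − (-35)·(-38)] + [(-35)·52 − (-15)·35] + [(-15)·33 − 8·52]| = 6366, so the area is 3183.
The number of boundary lattice points is Σ gcd(|Δx|,|Δy|) = gcd(42,8) + gcd(2,63) + gcd(87,73) + gcd(20,17) + gcd(23,19) = 2+1+1+1+1 = 6.
Pick's theorem gives I = A − B/2 + 1 = 3183 − 6/2 + 1 = 3181.

3181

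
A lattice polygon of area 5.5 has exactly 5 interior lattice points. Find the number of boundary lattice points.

3

Pick's theorem gives A = I + B/2 − 1, so B = 2(A − I + 1) = 2(5.5 − 5 + 1) = 3.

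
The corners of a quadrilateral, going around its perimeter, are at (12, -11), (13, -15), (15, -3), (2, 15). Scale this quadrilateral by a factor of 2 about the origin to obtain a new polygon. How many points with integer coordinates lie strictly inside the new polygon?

351

Using the shoelace formula, 2A = |[12·(-15) − 13·(-11)] + [13·(-3) − 15·(-15)] + [15·15 − 2·(-3)] + [2·(-11) − 12·15]| = 178, so the area is 89.
Along each edge there are gcd(|Δx|,|Δy|)+1 lattice points, so counting each shared vertex once the boundary has gcd(1,4) + gcd(2,12) + gcd(13,18) + gcd(10,26) = 1+2+1+2 = 6.
Scaling by 2 multiplies the area by 2² = 4 (so the new area is 356) and multiplies the boundary lattice-point count by 2, giving 12.
By Pick's theorem, the interior count of the dilated polygon is 356 − 12/2 + 1 = 351.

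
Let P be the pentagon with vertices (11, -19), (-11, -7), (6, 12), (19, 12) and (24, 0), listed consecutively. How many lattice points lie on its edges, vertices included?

Along each edge there are gcd(|Δx|,|Δy|)+1 lattice points, so counting each shared vertex once the boundary has gcd(22,12) + gcd(17,19) + gcd(13,0) + gcd(5,12) + gcd(13,19) = 2+1+13+1+1 = 18.

18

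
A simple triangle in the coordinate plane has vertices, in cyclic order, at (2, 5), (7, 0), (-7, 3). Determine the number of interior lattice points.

By the shoelace formula, twice the signed area is |[2·0 − 7·5] + [7·3 − (-7)·0] + [(-7)·5 − 2·3]| = 55, so the area is 27.5.
Along each edge there are gcd(|Δx|,|Δy|)+1 lattice points, so counting each shared vertex once the boundary has gcd(5,5) + gcd(14,3) + gcd(9,2) = 5+1+1 = 7.
Pick's theorem gives I = A − B/2 + 1 = 27.5 − 7/2 + 1 = 25.

25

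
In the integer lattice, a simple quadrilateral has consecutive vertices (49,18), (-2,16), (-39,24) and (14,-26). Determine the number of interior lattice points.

1799

The shoelace formula gives twice the area as |[49·16 − (-2)·18] + [(-2)·24 − (-39)·16] + [(-39)·(-26) − 14·24] + [14·18 − 49·(-26)]| = 3600, so the area is 1800.
Summing gcd(|Δx|,|Δy|) over the edges gives the boundary count: gcd(51,2) + gcd(37,8) + gcd(53,50) + gcd(35,44) = 1+1+1+1 = 4.
By Pick's theorem A = I + B/2 − 1, so I = 1800 − 4/2 + 1 = 1799.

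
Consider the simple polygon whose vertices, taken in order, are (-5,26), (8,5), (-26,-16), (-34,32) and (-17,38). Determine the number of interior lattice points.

By the shoelace formula, twice the signed area is |((-5)·5 − 8·26) + (8·(-16) − (-26)·5) + ((-26)·32 − (-34)·(-16)) + ((-34)·38 − (-17)·32) + ((-17)·26 − (-5)·38)| = 2607, so the area is 1303.5.
The number of boundary lattice points is Σ gcd(|Δx|,|Δy|) = gcd(13,21) + gcd(34,21) + gcd(8,48) + gcd(17,6) + gcd(12,12) = 1+1+8+1+12 = 23.
By Pick's theorem A = I + B/2 − 1, so I = 1303.5 − 23/2 + 1 = 1293.

1293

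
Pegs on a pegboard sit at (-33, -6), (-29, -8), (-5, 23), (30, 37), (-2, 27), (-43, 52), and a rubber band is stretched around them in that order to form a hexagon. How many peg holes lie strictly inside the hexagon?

1205

By the shoelace formula, twice the signed area is |((-33)·(-8) − (-29)·(-6)) + ((-29)·23 − (-5)·(-8)) + ((-5)·37 − 30·23) + (30·27 − (-2)·37) + ((-2)·52 − (-43)·27) + ((-43)·(-6) − (-33)·52)| = 2423, so the area is 1211.5.
Summing gcd(|Δx|,|Δy|) over the edges gives the boundary count: gcd(4,2) + gcd(24,31) + gcd(35,14) + gcd(32,10) + gcd(41,25) + gcd(10,58) = 2+1+7+2+1+2 = 15.
By Pick's theorem A = I + B/2 − 1, so I = 1211.5 − 15/2 + 1 = 1205.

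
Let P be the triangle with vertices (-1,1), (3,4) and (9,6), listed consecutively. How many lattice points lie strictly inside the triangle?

Using the shoelace formula, 2A = |[(-1)·4 − 3·1] + [3·6 − 9·4] + [9·1 − (-1)·6]| = 10, so the area is 5.
Summing gcd(|Δx|,|Δy|) over the edges gives the boundary count: gcd(4,3) + gcd(6,2) + gcd(10,5) = 1+2+5 = 8.
Pick's theorem gives I = A − B/2 + 1 = 5 − 8/2 + 1 = 2.

2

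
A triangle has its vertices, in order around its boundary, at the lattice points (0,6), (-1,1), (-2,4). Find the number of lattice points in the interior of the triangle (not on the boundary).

The shoelace formula gives twice the area as |(0·1 − (-1)·6) + ((-1)·4 − (-2)·1) + ((-2)·6 − 0·4)| = 8, so the area is 4.
Summing gcd(|Δx|,|Δy|) over the edges gives the boundary count: gcd(1,5) + gcd(1,3) + gcd(2,2) = 1+1+2 = 4.
Pick's theorem gives I = A − B/2 + 1 = 4 − 4/2 + 1 = 3.

3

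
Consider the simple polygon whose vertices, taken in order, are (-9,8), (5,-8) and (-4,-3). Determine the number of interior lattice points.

36

Using the shoelace formula, 2A = |((-9)·(-8) − 5·8) + (5·(-3) − (-4)·(-8)) + ((-4)·8 − (-9)·(-3))| = 74, so the area is 37.
The number of boundary lattice points is Σ gcd(|Δx|,|Δy|) = gcd(14,16) + gcd(9,5) + gcd(5,11) = 2+1+1 = 4.
Pick's theorem gives I = A − B/2 + 1 = 37 − 4/2 + 1 = 36.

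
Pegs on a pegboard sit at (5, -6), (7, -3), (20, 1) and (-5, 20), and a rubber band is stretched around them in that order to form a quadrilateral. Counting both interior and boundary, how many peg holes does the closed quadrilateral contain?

218

The shoelace formula gives twice the area as |[5·(-3) − 7·(-6)] + [7·1 − 20·(-3)] + [20·20 − (-5)·1] + [(-5)·(-6) − 5·20]| = 429, so the area is 429/2.
Summing gcd(|Δx|,|Δy|) over the edges gives the boundary count: gcd(2,3) + gcd(13,4) + gcd(25,19) + gcd(10,26) = 1+1+1+2 = 5.
Pick's theorem gives I = A − B/2 + 1 = 429/2 − 5/2 + 1 = 213, so the closed region contains I + B = 213 + 5 = 218 lattice points.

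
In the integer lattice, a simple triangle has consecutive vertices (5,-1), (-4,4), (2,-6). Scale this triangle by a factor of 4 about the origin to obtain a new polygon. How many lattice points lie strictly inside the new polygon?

By the shoelace formula, twice the signed area is |(5·4 − (-4)·(-1)) + ((-4)·(-6) − 2·4) + (2·(-1) − 5·(-6))| = 60, so the area is 30.
The number of boundary lattice points is Σ gcd(|Δx|,|Δy|) = gcd(9,5) + gcd(6,10) + gcd(3,5) = 1+2+1 = 4.
Scaling by 4 multiplies the area by 4² = 16 (so the new area is 480) and multiplies the boundary lattice-point count by 4, giving 16.
By Pick's theorem, the interior count of the dilated polygon is 480 − 16/2 + 1 = 473.

473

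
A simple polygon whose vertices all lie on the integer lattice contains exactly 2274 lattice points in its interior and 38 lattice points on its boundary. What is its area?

2292

By Pick's theorem, A = I + B/2 − 1 = 2274 + 38/2 − 1 = 2292.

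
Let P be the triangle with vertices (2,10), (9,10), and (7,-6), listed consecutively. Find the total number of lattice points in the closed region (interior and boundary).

Using the shoelace formula, 2A = |[2·10 − 9·10] + [9·(-6) − 7·10] + [7·10 − 2·(-6)]| = 112, so the area is 56.
The number of boundary lattice points is Σ gcd(|Δx|,|Δy|) = gcd(7,0) + gcd(2,16) + gcd(5,16) = 7+2+1 = 10.
Pick's theorem gives I = A − B/2 + 1 = 56 − 10/2 + 1 = 52, so the closed region contains I + B = 52 + 10 = 62 lattice points.

62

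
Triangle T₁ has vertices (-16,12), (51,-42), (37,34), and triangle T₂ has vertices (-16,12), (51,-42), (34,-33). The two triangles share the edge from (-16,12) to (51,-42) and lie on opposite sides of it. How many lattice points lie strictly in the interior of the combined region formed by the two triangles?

2322

The union is the simple quadrilateral with vertices (-16,12), (37,34), (51,-42), (34,-33) in order.
By the shoelace formula, twice the signed area is |((-16)·34 − 37·12) + (37·(-42) − 51·34) + (51·(-33) − 34·(-42)) + (34·12 − (-16)·(-33))| = 4651, so the area is 2325.5.
Along each edge there are gcd(|Δx|,|Δy|)+1 lattice points, so counting each shared vertex once the boundary has gcd(53,22) + gcd(14,76) + gcd(17,9) + gcd(50,45) = 1+2+1+5 = 9.
By Pick's theorem I = A − B/2 + 1 = 2325.5 − 9/2 + 1 = 2322.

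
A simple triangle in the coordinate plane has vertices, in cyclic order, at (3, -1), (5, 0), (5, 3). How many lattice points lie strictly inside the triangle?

Using the shoelace formula, 2A = |(3·0 − 5·(-1)) + (5·3 − 5·0) + (5·(-1) − 3·3)| = 6, so the area is 3.
Along each edge there are gcd(|Δx|,|Δy|)+1 lattice points, so counting each shared vertex once the boundary has gcd(2,1) + gcd(0,3) + gcd(2,4) = 1+3+2 = 6.
By Pick's theorem A = I + B/2 − 1, so I = 3 − 6/2 + 1 = 1.

1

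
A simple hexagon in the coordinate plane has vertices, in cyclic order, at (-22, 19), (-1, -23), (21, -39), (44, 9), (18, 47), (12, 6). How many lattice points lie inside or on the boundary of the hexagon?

The shoelace formula gives twice the area as |((-22)·(-23) − (-1)·19) + ((-1)·(-39) − 21·(-23)) + (21·9 − 44·(-39)) + (44·47 − 18·9) + (18·6 − 12·47) + (12·19 − (-22)·6)| = 4762, so the area is 2381.
The number of boundary lattice points is Σ gcd(|Δx|,|Δy|) = gcd(21,42) + gcd(22,16) + gcd(23,48) + gcd(26,38) + gcd(6,41) + gcd(34,13) = 21+2+1+2+1+1 = 28.
Pick's theorem gives I = A − B/2 + 1 = 2381 − 28/2 + 1 = 2368, so the closed region contains I + B = 2368 + 28 = 2396 lattice points.

2396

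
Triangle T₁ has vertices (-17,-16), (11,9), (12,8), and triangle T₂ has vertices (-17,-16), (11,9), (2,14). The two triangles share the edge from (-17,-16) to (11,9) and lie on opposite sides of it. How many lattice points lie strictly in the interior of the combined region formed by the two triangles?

208

The union is the simple quadrilateral with vertices (-17,-16), (12,8), (11,9), (2,14) in order.
The shoelace formula gives twice the area as |((-17)·8 − 12·(-16)) + (12·9 − 11·8) + (11·14 − 2·9) + (2·(-16) − (-17)·14)| = 418, so the area is 209.
Summing gcd(|Δx|,|Δy|) over the edges gives the boundary count: gcd(29,24) + gcd(1,1) + gcd(9,5) + gcd(19,30) = 1+1+1+1 = 4.
By Pick's theorem I = A − B/2 + 1 = 209 − 4/2 + 1 = 208.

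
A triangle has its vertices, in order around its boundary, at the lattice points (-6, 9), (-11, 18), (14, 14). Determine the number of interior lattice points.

100

By the shoelace formula, twice the signed area is |((-6)·18 − (-11)·9) + ((-11)·14 − 14·18) + (14·9 − (-6)·14)| = 205, so the area is 205/2.
Along each edge there are gcd(|Δx|,|Δy|)+1 lattice points, so counting each shared vertex once the boundary has gcd(5,9) + gcd(25,4) + gcd(20,5) = 1+1+5 = 7.
By Pick's theorem A = I + B/2 − 1, so I = 205/2 − 7/2 + 1 = 100.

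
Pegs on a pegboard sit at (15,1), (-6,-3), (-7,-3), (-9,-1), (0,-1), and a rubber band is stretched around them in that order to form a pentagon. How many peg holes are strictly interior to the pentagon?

The shoelace formula gives twice the area as |(15·(-3) − (-6)·1) + ((-6)·(-3) − (-7)·(-3)) + ((-7)·(-1) − (-9)·(-3)) + ((-9)·(-1) − 0·(-1)) + (0·1 − 15·(-1))| = 38, so the area is 19.
Summing gcd(|Δx|,|Δy|) over the edges gives the boundary count: gcd(21,4) + gcd(1,0) + gcd(2,2) + gcd(9,0) + gcd(15,2) = 1+1+2+9+1 = 14.
Pick's theorem gives I = A − B/2 + 1 = 19 − 14/2 + 1 = 13.

13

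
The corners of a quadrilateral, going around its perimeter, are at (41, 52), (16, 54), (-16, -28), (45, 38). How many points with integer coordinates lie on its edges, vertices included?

6

The number of boundary lattice points is Σ gcd(|Δx|,|Δy|) = gcd(25,2) + gcd(32,82) + gcd(61,66) + gcd(4,14) = 1+2+1+2 = 6.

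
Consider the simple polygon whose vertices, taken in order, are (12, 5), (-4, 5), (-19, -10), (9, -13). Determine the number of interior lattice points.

The shoelace formula gives twice the area as |(12·5 − (-4)·5) + ((-4)·(-10) − (-19)·5) + ((-19)·(-13) − 9·(-10)) + (9·5 − 12·(-13))| = 753, so the area is 753/2.
Along each edge there are gcd(|Δx|,|Δy|)+1 lattice points, so counting each shared vertex once the boundary has gcd(16,0) + gcd(15,15) + gcd(28,3) + gcd(3,18) = 16+15+1+3 = 35.
Pick's theorem gives I = A − B/2 + 1 = 753/2 − 35/2 + 1 = 360.

360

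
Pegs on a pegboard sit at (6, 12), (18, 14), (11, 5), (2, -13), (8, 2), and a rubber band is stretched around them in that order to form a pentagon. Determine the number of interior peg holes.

71

By the shoelace formula, twice the signed area is |[6·14 − 18·12] + [18·5 − 11·14] + [11·(-13) − 2·5] + [2·2 − 8·(-13)] + [8·12 − 6·2]| = 157, so the area is 157/2.
Summing gcd(|Δx|,|Δy|) over the edges gives the boundary count: gcd(12,2) + gcd(7,9) + gcd(9,18) + gcd(6,15) + gcd(2,10) = 2+1+9+3+2 = 17.
By Pick's theorem A = I + B/2 − 1, so I = 157/2 − 17/2 + 1 = 71.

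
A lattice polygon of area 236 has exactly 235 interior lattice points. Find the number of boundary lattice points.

Pick's theorem gives A = I + B/2 − 1, so B = 2(A − I + 1) = 2(236 − 235 + 1) = 4.

4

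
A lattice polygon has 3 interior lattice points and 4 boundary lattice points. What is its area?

4

By Pick's theorem, A = I + B/2 − 1 = 3 + 4/2 − 1 = 4.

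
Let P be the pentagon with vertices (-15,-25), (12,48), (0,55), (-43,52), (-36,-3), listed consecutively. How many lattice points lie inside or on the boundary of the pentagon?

2734

The shoelace formula gives twice the area as |[(-15)·48 − 12·(-25)] + [12·55 − 0·48] + [0·52 − (-43)·55] + [(-43)·(-3) − (-36)·52] + [(-36)·(-25) − (-15)·(-3)]| = 5461, so the area is 2730.5.
Summing gcd(|Δx|,|Δy|) over the edges gives the boundary count: gcd(27,73) + gcd(12,7) + gcd(43,3) + gcd(7,55) + gcd(21,22) = 1+1+1+1+1 = 5.
Pick's theorem gives I = A − B/2 + 1 = 2730.5 − 5/2 + 1 = 2729, so the closed region contains I + B = 2729 + 5 = 2734 lattice points.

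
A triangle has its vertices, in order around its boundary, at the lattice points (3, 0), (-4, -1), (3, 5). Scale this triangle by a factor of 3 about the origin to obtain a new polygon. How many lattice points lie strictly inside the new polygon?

148

The shoelace formula gives twice the area as |(3·(-1) − (-4)·0) + ((-4)·5 − 3·(-1)) + (3·0 − 3·5)| = 35, so the area is 35/2.
The number of boundary lattice points is Σ gcd(|Δx|,|Δy|) = gcd(7,1) + gcd(7,6) + gcd(0,5) = 1+1+5 = 7.
Scaling by 3 multiplies the area by 3² = 9 (so the new area is 315/2) and multiplies the boundary lattice-point count by 3, giving 21.
By Pick's theorem, the interior count of the dilated polygon is 315/2 − 21/2 + 1 = 148.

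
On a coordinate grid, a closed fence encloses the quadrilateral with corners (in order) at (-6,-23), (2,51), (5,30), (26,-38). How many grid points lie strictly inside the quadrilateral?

1123

Using the shoelace formula, 2A = |[(-6)·51 − 2·(-23)] + [2·30 − 5·51] + [5·(-38) − 26·30] + [26·(-23) − (-6)·(-38)]| = 2251, so the area is 2251/2.
Along each edge there are gcd(|Δx|,|Δy|)+1 lattice points, so counting each shared vertex once the boundary has gcd(8,74) + gcd(3,21) + gcd(21,68) + gcd(32,15) = 2+3+1+1 = 7.
By Pick's theorem A = I + B/2 − 1, so I = 2251/2 − 7/2 + 1 = 1123.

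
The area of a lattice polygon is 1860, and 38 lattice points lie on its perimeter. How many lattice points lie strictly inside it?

From Pick's theorem, I = A − B/2 + 1 = 1860 − 38/2 + 1 = 1842.

1842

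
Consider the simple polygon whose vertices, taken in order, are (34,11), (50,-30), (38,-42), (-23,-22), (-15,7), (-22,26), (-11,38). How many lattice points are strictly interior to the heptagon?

3499

The shoelace formula gives twice the area as |(34·(-30) − 50·11) + (50·(-42) − 38·(-30)) + (38·(-22) − (-23)·(-42)) + ((-23)·7 − (-15)·(-22)) + ((-15)·26 − (-22)·7) + ((-22)·38 − (-11)·26) + ((-11)·11 − 34·38)| = 7022, so the area is 3511.
The number of boundary lattice points is Σ gcd(|Δx|,|Δy|) = gcd(16,41) + gcd(12,12) + gcd(61,20) + gcd(8,29) + gcd(7,19) + gcd(11,12) + gcd(45,27) = 1+12+1+1+1+1+9 = 26.
By Pick's theorem A = I + B/2 − 1, so I = 3511 − 26/2 + 1 = 3499.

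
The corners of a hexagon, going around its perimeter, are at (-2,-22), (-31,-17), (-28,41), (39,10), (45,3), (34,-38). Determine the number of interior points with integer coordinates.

3618

The shoelace formula gives twice the area as |((-2)·(-17) − (-31)·(-22)) + ((-31)·41 − (-28)·(-17)) + ((-28)·10 − 39·41) + (39·3 − 45·10) + (45·(-38) − 34·3) + (34·(-22) − (-2)·(-38))| = 7243, so the area is 7243/2.
Along each edge there are gcd(|Δx|,|Δy|)+1 lattice points, so counting each shared vertex once the boundary has gcd(29,5) + gcd(3,58) + gcd(67,31) + gcd(6,7) + gcd(11,41) + gcd(36,16) = 1+1+1+1+1+4 = 9.
Pick's theorem gives I = A − B/2 + 1 = 7243/2 − 9/2 + 1 = 3618.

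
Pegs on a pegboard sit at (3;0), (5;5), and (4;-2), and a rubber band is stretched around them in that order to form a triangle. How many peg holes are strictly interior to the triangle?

Using the shoelace formula, 2A = |(3·5 − 5·0) + (5·(-2) − 4·5) + (4·0 − 3·(-2))| = 9, so the area is 4.5.
Along each edge there are gcd(|Δx|,|Δy|)+1 lattice points, so counting each shared vertex once the boundary has gcd(2,5) + gcd(1,7) + gcd(1,2) = 1+1+1 = 3.
By Pick's theorem A = I + B/2 − 1, so I = 4.5 − 3/2 + 1 = 4.

4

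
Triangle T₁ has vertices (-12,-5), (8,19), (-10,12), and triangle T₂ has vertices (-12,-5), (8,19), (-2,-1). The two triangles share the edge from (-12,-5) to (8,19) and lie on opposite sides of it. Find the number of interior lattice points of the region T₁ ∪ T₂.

The union is the simple quadrilateral with vertices (-12,-5), (-10,12), (8,19), (-2,-1) in order.
By the shoelace formula, twice the signed area is |((-12)·12 − (-10)·(-5)) + ((-10)·19 − 8·12) + (8·(-1) − (-2)·19) + ((-2)·(-5) − (-12)·(-1))| = 452, so the area is 226.
The number of boundary lattice points is Σ gcd(|Δx|,|Δy|) = gcd(2,17) + gcd(18,7) + gcd(10,20) + gcd(10,4) = 1+1+10+2 = 14.
By Pick's theorem I = A − B/2 + 1 = 226 − 14/2 + 1 = 220.

220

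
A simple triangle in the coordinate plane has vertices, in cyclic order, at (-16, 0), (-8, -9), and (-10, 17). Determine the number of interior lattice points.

Using the shoelace formula, 2A = |[(-16)·(-9) − (-8)·0] + [(-8)·17 − (-10)·(-9)] + [(-10)·0 − (-16)·17]| = 190, so the area is 95.
The number of boundary lattice points is Σ gcd(|Δx|,|Δy|) = gcd(8,9) + gcd(2,26) + gcd(6,17) = 1+2+1 = 4.
By Pick's theorem A = I + B/2 − 1, so I = 95 − 4/2 + 1 = 94.

94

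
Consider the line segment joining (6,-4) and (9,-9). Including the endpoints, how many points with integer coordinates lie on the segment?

The number of lattice points on a segment between lattice points is gcd(|Δx|,|Δy|) + 1 = gcd(3,5) + 1 = 1 + 1 = 2.

2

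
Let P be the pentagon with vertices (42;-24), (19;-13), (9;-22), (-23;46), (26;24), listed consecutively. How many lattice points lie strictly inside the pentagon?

1921

The shoelace formula gives twice the area as |(42·(-13) − 19·(-24)) + (19·(-22) − 9·(-13)) + (9·46 − (-23)·(-22)) + ((-23)·24 − 26·46) + (26·(-24) − 42·24)| = 3863, so the area is 3863/2.
The number of boundary lattice points is Σ gcd(|Δx|,|Δy|) = gcd(23,11) + gcd(10,9) + gcd(32,68) + gcd(49,22) + gcd(16,48) = 1+1+4+1+16 = 23.
Pick's theorem gives I = A − B/2 + 1 = 3863/2 − 23/2 + 1 = 1921.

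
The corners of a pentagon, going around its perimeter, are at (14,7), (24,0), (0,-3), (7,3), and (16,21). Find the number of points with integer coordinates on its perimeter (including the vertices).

16

Along each edge there are gcd(|Δx|,|Δy|)+1 lattice points, so counting each shared vertex once the boundary has gcd(10,7) + gcd(24,3) + gcd(7,6) + gcd(9,18) + gcd(2,14) = 1+3+1+9+2 = 16.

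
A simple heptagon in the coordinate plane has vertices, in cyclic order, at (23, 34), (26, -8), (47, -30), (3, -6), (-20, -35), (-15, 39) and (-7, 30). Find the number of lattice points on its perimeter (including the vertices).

13

Summing gcd(|Δx|,|Δy|) over the edges gives the boundary count: gcd(3,42) + gcd(21,22) + gcd(44,24) + gcd(23,29) + gcd(5,74) + gcd(8,9) + gcd(30,4) = 3+1+4+1+1+1+2 = 13.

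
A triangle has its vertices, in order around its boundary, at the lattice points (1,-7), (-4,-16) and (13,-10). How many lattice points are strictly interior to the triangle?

Using the shoelace formula, 2A = |[1·(-16) − (-4)·(-7)] + [(-4)·(-10) − 13·(-16)] + [13·(-7) − 1·(-10)]| = 123, so the area is 123/2.
Along each edge there are gcd(|Δx|,|Δy|)+1 lattice points, so counting each shared vertex once the boundary has gcd(5,9) + gcd(17,6) + gcd(12,3) = 1+1+3 = 5.
By Pick's theorem A = I + B/2 − 1, so I = 123/2 − 5/2 + 1 = 60.

60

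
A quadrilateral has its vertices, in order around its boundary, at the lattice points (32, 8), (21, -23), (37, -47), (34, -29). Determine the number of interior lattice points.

337

Using the shoelace formula, 2A = |[32·(-23) − 21·8] + [21·(-47) − 37·(-23)] + [37·(-29) − 34·(-47)] + [34·8 − 32·(-29)]| = 685, so the area is 342.5.
Along each edge there are gcd(|Δx|,|Δy|)+1 lattice points, so counting each shared vertex once the boundary has gcd(11,31) + gcd(16,24) + gcd(3,18) + gcd(2,37) = 1+8+3+1 = 13.
Pick's theorem gives I = A − B/2 + 1 = 342.5 − 13/2 + 1 = 337.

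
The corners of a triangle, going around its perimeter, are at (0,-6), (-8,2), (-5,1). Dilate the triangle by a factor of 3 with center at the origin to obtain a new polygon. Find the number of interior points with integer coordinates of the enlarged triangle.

58

Using the shoelace formula, 2A = |(0·2 − (-8)·(-6)) + ((-8)·1 − (-5)·2) + ((-5)·(-6) − 0·1)| = 16, so the area is 8.
Summing gcd(|Δx|,|Δy|) over the edges gives the boundary count: gcd(8,8) + gcd(3,1) + gcd(5,7) = 8+1+1 = 10.
Scaling by 3 multiplies the area by 3² = 9 (so the new area is 72) and multiplies the boundary lattice-point count by 3, giving 30.
By Pick's theorem, the interior count of the dilated polygon is 72 − 30/2 + 1 = 58.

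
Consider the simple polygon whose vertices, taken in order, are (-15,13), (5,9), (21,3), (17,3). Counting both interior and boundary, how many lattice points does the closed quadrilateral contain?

55

The shoelace formula gives twice the area as |[(-15)·9 − 5·13] + [5·3 − 21·9] + [21·3 − 17·3] + [17·13 − (-15)·3]| = 96, so the area is 48.
Summing gcd(|Δx|,|Δy|) over the edges gives the boundary count: gcd(20,4) + gcd(16,6) + gcd(4,0) + gcd(32,10) = 4+2+4+2 = 12.
Pick's theorem gives I = A − B/2 + 1 = 48 − 12/2 + 1 = 43, so the closed region contains I + B = 43 + 12 = 55 lattice points.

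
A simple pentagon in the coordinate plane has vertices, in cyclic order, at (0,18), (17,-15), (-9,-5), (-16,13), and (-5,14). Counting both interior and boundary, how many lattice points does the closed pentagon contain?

490

The shoelace formula gives twice the area as |[0·(-15) − 17·18] + [17·(-5) − (-9)·(-15)] + [(-9)·13 − (-16)·(-5)] + [(-16)·14 − (-5)·13] + [(-5)·18 − 0·14]| = 972, so the area is 486.
Along each edge there are gcd(|Δx|,|Δy|)+1 lattice points, so counting each shared vertex once the boundary has gcd(17,33) + gcd(26,10) + gcd(7,18) + gcd(11,1) + gcd(5,4) = 1+2+1+1+1 = 6.
Pick's theorem gives I = A − B/2 + 1 = 486 − 6/2 + 1 = 484, so the closed region contains I + B = 484 + 6 = 490 lattice points.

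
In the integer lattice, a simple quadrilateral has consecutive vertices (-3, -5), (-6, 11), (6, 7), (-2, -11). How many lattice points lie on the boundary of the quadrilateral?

The number of boundary lattice points is Σ gcd(|Δx|,|Δy|) = gcd(3,16) + gcd(12,4) + gcd(8,18) + gcd(1,6) = 1+4+2+1 = 8.

8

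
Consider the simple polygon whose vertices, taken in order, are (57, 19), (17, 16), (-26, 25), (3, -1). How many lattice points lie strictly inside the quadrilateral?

746

By the shoelace formula, twice the signed area is |[57·16 − 17·19] + [17·25 − (-26)·16] + [(-26)·(-1) − 3·25] + [3·19 − 57·(-1)]| = 1495, so the area is 1495/2.
Along each edge there are gcd(|Δx|,|Δy|)+1 lattice points, so counting each shared vertex once the boundary has gcd(40,3) + gcd(43,9) + gcd(29,26) + gcd(54,20) = 1+1+1+2 = 5.
Pick's theorem gives I = A − B/2 + 1 = 1495/2 − 5/2 + 1 = 746.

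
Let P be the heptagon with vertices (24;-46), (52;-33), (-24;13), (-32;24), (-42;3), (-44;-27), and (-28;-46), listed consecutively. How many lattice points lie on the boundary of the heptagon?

The number of boundary lattice points is Σ gcd(|Δx|,|Δy|) = gcd(28,13) + gcd(76,46) + gcd(8,11) + gcd(10,21) + gcd(2,30) + gcd(16,19) + gcd(52,0) = 1+2+1+1+2+1+52 = 60.

60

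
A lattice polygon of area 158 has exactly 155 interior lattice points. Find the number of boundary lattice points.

8

Pick's theorem gives A = I + B/2 − 1, so B = 2(A − I + 1) = 2(158 − 155 + 1) = 8.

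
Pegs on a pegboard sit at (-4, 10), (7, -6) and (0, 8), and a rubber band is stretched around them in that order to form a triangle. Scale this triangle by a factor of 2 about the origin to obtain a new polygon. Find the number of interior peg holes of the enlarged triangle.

75

The shoelace formula gives twice the area as |[(-4)·(-6) − 7·10] + [7·8 − 0·(-6)] + [0·10 − (-4)·8]| = 42, so the area is 21.
Along each edge there are gcd(|Δx|,|Δy|)+1 lattice points, so counting each shared vertex once the boundary has gcd(11,16) + gcd(7,14) + gcd(4,2) = 1+7+2 = 10.
Scaling by 2 multiplies the area by 2² = 4 (so the new area is 84) and multiplies the boundary lattice-point count by 2, giving 20.
By Pick's theorem, the interior count of the dilated polygon is 84 − 20/2 + 1 = 75.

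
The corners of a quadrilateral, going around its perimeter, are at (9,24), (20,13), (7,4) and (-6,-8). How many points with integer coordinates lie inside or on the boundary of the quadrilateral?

Using the shoelace formula, 2A = |[9·13 − 20·24] + [20·4 − 7·13] + [7·(-8) − (-6)·4] + [(-6)·24 − 9·(-8)]| = 478, so the area is 239.
Along each edge there are gcd(|Δx|,|Δy|)+1 lattice points, so counting each shared vertex once the boundary has gcd(11,11) + gcd(13,9) + gcd(13,12) + gcd(15,32) = 11+1+1+1 = 14.
Pick's theorem gives I = A − B/2 + 1 = 239 − 14/2 + 1 = 233, so the closed region contains I + B = 233 + 14 = 247 lattice points.

247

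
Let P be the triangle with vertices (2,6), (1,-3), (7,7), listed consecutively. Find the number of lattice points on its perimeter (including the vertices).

4

The number of boundary lattice points is Σ gcd(|Δx|,|Δy|) = gcd(1,9) + gcd(6,10) + gcd(5,1) = 1+2+1 = 4.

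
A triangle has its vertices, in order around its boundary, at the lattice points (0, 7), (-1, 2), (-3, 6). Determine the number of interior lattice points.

The shoelace formula gives twice the area as |(0·2 − (-1)·7) + ((-1)·6 − (-3)·2) + ((-3)·7 − 0·6)| = 14, so the area is 7.
Summing gcd(|Δx|,|Δy|) over the edges gives the boundary count: gcd(1,5) + gcd(2,4) + gcd(3,1) = 1+2+1 = 4.
Pick's theorem gives I = A − B/2 + 1 = 7 − 4/2 + 1 = 6.

6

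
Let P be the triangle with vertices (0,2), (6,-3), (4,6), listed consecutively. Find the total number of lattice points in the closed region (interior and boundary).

By the shoelace formula, twice the signed area is |[0·(-3) − 6·2] + [6·6 − 4·(-3)] + [4·2 − 0·6]| = 44, so the area is 22.
The number of boundary lattice points is Σ gcd(|Δx|,|Δy|) = gcd(6,5) + gcd(2,9) + gcd(4,4) = 1+1+4 = 6.
Pick's theorem gives I = A − B/2 + 1 = 22 − 6/2 + 1 = 20, so the closed region contains I + B = 20 + 6 = 26 lattice points.

26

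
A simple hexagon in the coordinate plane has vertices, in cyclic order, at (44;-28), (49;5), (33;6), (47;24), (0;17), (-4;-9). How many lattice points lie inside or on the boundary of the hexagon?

Using the shoelace formula, 2A = |(44·5 − 49·(-28)) + (49·6 − 33·5) + (33·24 − 47·6) + (47·17 − 0·24) + (0·(-9) − (-4)·17) + ((-4)·(-28) − 44·(-9))| = 3606, so the area is 1803.
The number of boundary lattice points is Σ gcd(|Δx|,|Δy|) = gcd(5,33) + gcd(16,1) + gcd(14,18) + gcd(47,7) + gcd(4,26) + gcd(48,19) = 1+1+2+1+2+1 = 8.
Pick's theorem gives I = A − B/2 + 1 = 1803 − 8/2 + 1 = 1800, so the closed region contains I + B = 1800 + 8 = 1808 lattice points.

1808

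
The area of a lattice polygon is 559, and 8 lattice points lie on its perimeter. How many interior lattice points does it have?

556

Pick's theorem A = I + B/2 − 1 rearranges to I = A − B/2 + 1 = 559 − 8/2 + 1 = 556.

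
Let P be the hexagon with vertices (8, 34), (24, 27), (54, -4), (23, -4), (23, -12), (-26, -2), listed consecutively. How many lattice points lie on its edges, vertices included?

Along each edge there are gcd(|Δx|,|Δy|)+1 lattice points, so counting each shared vertex once the boundary has gcd(16,7) + gcd(30,31) + gcd(31,0) + gcd(0,8) + gcd(49,10) + gcd(34,36) = 1+1+31+8+1+2 = 44.

44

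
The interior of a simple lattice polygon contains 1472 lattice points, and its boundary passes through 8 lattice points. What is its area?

1475

By Pick's theorem, A = I + B/2 − 1 = 1472 + 8/2 − 1 = 1475.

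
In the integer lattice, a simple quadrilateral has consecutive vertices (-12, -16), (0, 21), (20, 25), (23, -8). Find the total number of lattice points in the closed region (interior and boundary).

941

The shoelace formula gives twice the area as |((-12)·21 − 0·(-16)) + (0·25 − 20·21) + (20·(-8) − 23·25) + (23·(-16) − (-12)·(-8))| = 1871, so the area is 1871/2.
Summing gcd(|Δx|,|Δy|) over the edges gives the boundary count: gcd(12,37) + gcd(20,4) + gcd(3,33) + gcd(35,8) = 1+4+3+1 = 9.
Pick's theorem gives I = A − B/2 + 1 = 1871/2 − 9/2 + 1 = 932, so the closed region contains I + B = 932 + 9 = 941 lattice points.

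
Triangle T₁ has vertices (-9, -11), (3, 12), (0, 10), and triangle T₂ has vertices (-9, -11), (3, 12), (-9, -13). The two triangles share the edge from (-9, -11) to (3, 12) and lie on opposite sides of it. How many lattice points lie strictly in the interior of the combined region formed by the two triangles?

The union is the simple quadrilateral with vertices (-9, -11), (0, 10), (3, 12), (-9, -13) in order.
Using the shoelace formula, 2A = |[(-9)·10 − 0·(-11)] + [0·12 − 3·10] + [3·(-13) − (-9)·12] + [(-9)·(-11) − (-9)·(-13)]| = 69, so the area is 34.5.
Along each edge there are gcd(|Δx|,|Δy|)+1 lattice points, so counting each shared vertex once the boundary has gcd(9,21) + gcd(3,2) + gcd(12,25) + gcd(0,2) = 3+1+1+2 = 7.
By Pick's theorem I = A − B/2 + 1 = 34.5 − 7/2 + 1 = 32.

32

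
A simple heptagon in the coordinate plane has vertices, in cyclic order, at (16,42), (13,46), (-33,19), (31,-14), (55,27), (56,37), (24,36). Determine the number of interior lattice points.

By the shoelace formula, twice the signed area is |(16·46 − 13·42) + (13·19 − (-33)·46) + ((-33)·(-14) − 31·19) + (31·27 − 55·(-14)) + (55·37 − 56·27) + (56·36 − 24·37) + (24·42 − 16·36)| = 5518, so the area is 2759.
The number of boundary lattice points is Σ gcd(|Δx|,|Δy|) = gcd(3,4) + gcd(46,27) + gcd(64,33) + gcd(24,41) + gcd(1,10) + gcd(32,1) + gcd(8,6) = 1+1+1+1+1+1+2 = 8.
Pick's theorem gives I = A − B/2 + 1 = 2759 − 8/2 + 1 = 2756.

2756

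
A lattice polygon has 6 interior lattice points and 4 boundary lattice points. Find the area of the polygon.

Pick's theorem states A = I + B/2 − 1, so A = 6 + 4/2 − 1 = 7.

7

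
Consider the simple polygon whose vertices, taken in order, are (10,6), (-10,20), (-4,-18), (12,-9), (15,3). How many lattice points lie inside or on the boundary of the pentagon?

507

By the shoelace formula, twice the signed area is |[10·20 − (-10)·6] + [(-10)·(-18) − (-4)·20] + [(-4)·(-9) − 12·(-18)] + [12·3 − 15·(-9)] + [15·6 − 10·3]| = 1003, so the area is 501.5.
Along each edge there are gcd(|Δx|,|Δy|)+1 lattice points, so counting each shared vertex once the boundary has gcd(20,14) + gcd(6,38) + gcd(16,9) + gcd(3,12) + gcd(5,3) = 2+2+1+3+1 = 9.
Pick's theorem gives I = A − B/2 + 1 = 501.5 − 9/2 + 1 = 498, so the closed region contains I + B = 498 + 9 = 507 lattice points.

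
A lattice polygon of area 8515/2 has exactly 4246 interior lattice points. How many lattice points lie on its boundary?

Pick's theorem gives A = I + B/2 − 1, so B = 2(A − I + 1) = 2(8515/2 − 4246 + 1) = 25.

25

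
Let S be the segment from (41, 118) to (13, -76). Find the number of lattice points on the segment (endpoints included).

3

The number of lattice points on a segment between lattice points is gcd(|Δx|,|Δy|) + 1 = gcd(28,194) + 1 = 2 + 1 = 3.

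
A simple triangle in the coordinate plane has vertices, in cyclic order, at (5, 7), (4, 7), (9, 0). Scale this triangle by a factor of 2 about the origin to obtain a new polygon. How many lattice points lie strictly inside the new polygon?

12

By the shoelace formula, twice the signed area is |(5·7 − 4·7) + (4·0 − 9·7) + (9·7 − 5·0)| = 7, so the area is 7/2.
Summing gcd(|Δx|,|Δy|) over the edges gives the boundary count: gcd(1,0) + gcd(5,7) + gcd(4,7) = 1+1+1 = 3.
Scaling by 2 multiplies the area by 2² = 4 (so the new area is 14) and multiplies the boundary lattice-point count by 2, giving 6.
By Pick's theorem, the interior count of the dilated polygon is 14 − 6/2 + 1 = 12.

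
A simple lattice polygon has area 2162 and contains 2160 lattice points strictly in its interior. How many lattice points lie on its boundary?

6

Pick's theorem gives A = I + B/2 − 1, so B = 2(A − I + 1) = 2(2162 − 2160 + 1) = 6.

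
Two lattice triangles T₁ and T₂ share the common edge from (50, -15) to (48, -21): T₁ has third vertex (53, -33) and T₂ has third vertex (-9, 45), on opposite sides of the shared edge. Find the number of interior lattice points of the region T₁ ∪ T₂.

261

The union is the simple quadrilateral with vertices (50, -15), (53, -33), (48, -21), (-9, 45) in order.
By the shoelace formula, twice the signed area is |(50·(-33) − 53·(-15)) + (53·(-21) − 48·(-33)) + (48·45 − (-9)·(-21)) + ((-9)·(-15) − 50·45)| = 528, so the area is 264.
The number of boundary lattice points is Σ gcd(|Δx|,|Δy|) = gcd(3,18) + gcd(5,12) + gcd(57,66) + gcd(59,60) = 3+1+3+1 = 8.
By Pick's theorem I = A − B/2 + 1 = 264 − 8/2 + 1 = 261.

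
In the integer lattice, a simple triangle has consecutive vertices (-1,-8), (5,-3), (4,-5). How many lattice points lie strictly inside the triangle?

3

By the shoelace formula, twice the signed area is |((-1)·(-3) − 5·(-8)) + (5·(-5) − 4·(-3)) + (4·(-8) − (-1)·(-5))| = 7, so the area is 3.5.
Along each edge there are gcd(|Δx|,|Δy|)+1 lattice points, so counting each shared vertex once the boundary has gcd(6,5) + gcd(1,2) + gcd(5,3) = 1+1+1 = 3.
By Pick's theorem A = I + B/2 − 1, so I = 3.5 − 3/2 + 1 = 3.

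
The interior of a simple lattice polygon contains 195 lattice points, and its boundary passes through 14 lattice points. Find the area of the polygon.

By Pick's theorem, A = I + B/2 − 1 = 195 + 14/2 − 1 = 201.

201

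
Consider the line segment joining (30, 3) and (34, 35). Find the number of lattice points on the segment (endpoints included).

5

The number of lattice points on a segment between lattice points is gcd(|Δx|,|Δy|) + 1 = gcd(4,32) + 1 = 4 + 1 = 5.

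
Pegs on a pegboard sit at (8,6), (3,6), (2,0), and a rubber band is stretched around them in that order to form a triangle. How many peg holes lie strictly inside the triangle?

10

The shoelace formula gives twice the area as |(8·6 − 3·6) + (3·0 − 2·6) + (2·6 − 8·0)| = 30, so the area is 15.
Summing gcd(|Δx|,|Δy|) over the edges gives the boundary count: gcd(5,0) + gcd(1,6) + gcd(6,6) = 5+1+6 = 12.
Pick's theorem gives I = A − B/2 + 1 = 15 − 12/2 + 1 = 10.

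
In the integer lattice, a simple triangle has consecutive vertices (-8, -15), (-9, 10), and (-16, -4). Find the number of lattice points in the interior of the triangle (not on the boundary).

By the shoelace formula, twice the signed area is |((-8)·10 − (-9)·(-15)) + ((-9)·(-4) − (-16)·10) + ((-16)·(-15) − (-8)·(-4))| = 189, so the area is 189/2.
Summing gcd(|Δx|,|Δy|) over the edges gives the boundary count: gcd(1,25) + gcd(7,14) + gcd(8,11) = 1+7+1 = 9.
Pick's theorem gives I = A − B/2 + 1 = 189/2 − 9/2 + 1 = 91.

91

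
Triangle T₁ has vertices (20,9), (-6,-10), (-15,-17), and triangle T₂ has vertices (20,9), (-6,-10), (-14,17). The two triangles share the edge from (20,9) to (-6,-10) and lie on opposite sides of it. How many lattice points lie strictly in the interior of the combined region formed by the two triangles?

The union is the simple quadrilateral with vertices (20,9), (-15,-17), (-6,-10), (-14,17) in order.
Using the shoelace formula, 2A = |(20·(-17) − (-15)·9) + ((-15)·(-10) − (-6)·(-17)) + ((-6)·17 − (-14)·(-10)) + ((-14)·9 − 20·17)| = 865, so the area is 432.5.
The number of boundary lattice points is Σ gcd(|Δx|,|Δy|) = gcd(35,26) + gcd(9,7) + gcd(8,27) + gcd(34,8) = 1+1+1+2 = 5.
By Pick's theorem I = A − B/2 + 1 = 432.5 − 5/2 + 1 = 431.

431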